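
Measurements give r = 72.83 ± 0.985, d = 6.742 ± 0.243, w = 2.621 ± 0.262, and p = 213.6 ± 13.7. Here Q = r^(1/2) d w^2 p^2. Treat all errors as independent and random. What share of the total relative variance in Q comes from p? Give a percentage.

(δQ/Q)² = (½·δr/r)² + (1·δd/d)² + (2·δw/w)² + (2·δp/p)²
  r term: (0.5×0.0135)² = 4.57e-05
  d term: (1×0.0360)² = 0.00130
  w term: (2×0.1000)² = 0.0400
  p term: (2×0.0641)² = 0.0165
Total = 0.0578. Share from p = 0.0165/0.0578 = 0.285.

28.5%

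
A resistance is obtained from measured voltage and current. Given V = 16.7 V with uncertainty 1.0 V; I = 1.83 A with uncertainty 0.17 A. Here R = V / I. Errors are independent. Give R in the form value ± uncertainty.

Relative error in a monomial: (δR/R)² = Σ (nᵢ · δxᵢ/xᵢ)².
  (1·δV/V)² = (1×0.0599)² = 0.00359;  (-1·δI/I)² = (-1×0.0929)² = 0.00863
δR/R = √(0.0122) = 0.111
R = 9.13 Ω, so δR = 0.111 × 9.13 = 1.01 Ω.

9.13 ± 1.01 Ω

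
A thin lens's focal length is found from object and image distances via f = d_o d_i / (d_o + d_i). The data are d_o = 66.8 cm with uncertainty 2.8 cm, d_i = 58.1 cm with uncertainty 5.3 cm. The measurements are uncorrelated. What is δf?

∂f/∂d_o = (d_i/(d_o+d_i))² = 0.216;  ∂f/∂d_i = (d_o/(d_o+d_i))² = 0.286
δf = √((∂f/∂d_o · δd_o)² + (∂f/∂d_i · δd_i)²) = √(0.367 + 2.30) = 1.63 cm

1.63 cm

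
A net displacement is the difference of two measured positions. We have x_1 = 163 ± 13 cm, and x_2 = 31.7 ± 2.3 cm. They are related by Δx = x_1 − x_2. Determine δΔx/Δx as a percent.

For a sum/difference, combine absolute errors in quadrature:
  (δx_1)² = 169;  (δx_2)² = 5.29
δΔx = √(174) = 13.2 cm
Δx = 131 cm, so δΔx/Δx = 13.2/131 = 0.101.

10.1%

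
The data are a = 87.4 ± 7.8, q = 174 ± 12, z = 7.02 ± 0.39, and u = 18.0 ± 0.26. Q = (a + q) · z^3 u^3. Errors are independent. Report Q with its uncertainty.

Let w = a + q = 261. δw = √(δa² + δq²) = √(60.8 + 144) = 14.3, so δw/w = 0.0548.
Q is then a monomial in w, z, u:
δQ/Q = √((δw/w)² + (3·δz/z)² + (3·δu/u)²) = √(0.00300 + 0.0278 + 0.00188) = 0.181
Q = 5.27e+08, so δQ = 0.181 × 5.27e+08 = 9.53e+07.

(5.27 ± 0.953) × 10^8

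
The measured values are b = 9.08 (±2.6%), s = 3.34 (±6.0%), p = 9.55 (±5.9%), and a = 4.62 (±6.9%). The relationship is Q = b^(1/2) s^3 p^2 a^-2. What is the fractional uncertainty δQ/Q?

0.256

Q is a product of powers, so relative uncertainties combine in quadrature:
  (½·δb/b)² = (0.5×0.0260)² = 0.000169;  (3·δs/s)² = (3×0.0600)² = 0.0324;  (2·δp/p)² = (2×0.0590)² = 0.0139;  (-2·δa/a)² = (-2×0.0690)² = 0.0190
δQ/Q = √(0.0655) = 0.256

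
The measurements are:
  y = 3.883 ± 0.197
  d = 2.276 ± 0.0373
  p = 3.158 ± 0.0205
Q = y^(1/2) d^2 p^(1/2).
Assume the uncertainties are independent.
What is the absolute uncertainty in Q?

0.754

Each factor contributes (exponent × relative error)² to (δQ/Q)²:
  (½·δy/y)² = (0.5×0.0507)² = 0.000643;  (2·δd/d)² = (2×0.0164)² = 0.00107;  (½·δp/p)² = (0.5×0.00649)² = 1.05e-05
δQ/Q = √(0.00173) = 0.0416
Q = 18.14, so δQ = 0.0416 × 18.14 = 0.754.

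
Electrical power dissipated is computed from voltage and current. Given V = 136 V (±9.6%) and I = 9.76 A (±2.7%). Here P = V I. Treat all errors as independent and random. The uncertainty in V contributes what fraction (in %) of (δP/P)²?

92.7%

(δP/P)² = (1·δV/V)² + (1·δI/I)²
  V term: (1×0.0960)² = 0.00922
  I term: (1×0.0270)² = 0.000729
Total = 0.00995. Share from V = 0.00922/0.00995 = 0.927.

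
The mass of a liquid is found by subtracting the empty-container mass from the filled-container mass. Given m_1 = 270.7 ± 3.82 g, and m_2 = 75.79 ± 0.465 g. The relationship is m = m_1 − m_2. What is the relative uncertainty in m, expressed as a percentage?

1.97%

For a sum/difference, combine absolute errors in quadrature:
  (δm_1)² = 14.6;  (δm_2)² = 0.216
δm = √(14.8) = 3.85 g
m = 194.9 g, so δm/m = 3.85/194.9 = 0.0197.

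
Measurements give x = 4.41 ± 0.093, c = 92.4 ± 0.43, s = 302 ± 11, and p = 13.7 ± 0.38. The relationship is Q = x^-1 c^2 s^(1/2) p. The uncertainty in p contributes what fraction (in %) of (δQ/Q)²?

(δQ/Q)² = (-1·δx/x)² + (2·δc/c)² + (½·δs/s)² + (1·δp/p)²
  x term: (-1×0.0211)² = 0.000445
  c term: (2×0.00465)² = 8.66e-05
  s term: (0.5×0.0364)² = 0.000332
  p term: (1×0.0277)² = 0.000769
Total = 0.00163. Share from p = 0.000769/0.00163 = 0.471.

47.1%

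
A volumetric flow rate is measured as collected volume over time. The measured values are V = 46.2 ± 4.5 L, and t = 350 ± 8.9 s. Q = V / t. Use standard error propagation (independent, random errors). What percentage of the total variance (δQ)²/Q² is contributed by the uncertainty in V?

(δQ/Q)² = (1·δV/V)² + (-1·δt/t)²
  V term: (1×0.0974)² = 0.00949
  t term: (-1×0.0254)² = 0.000647
Total = 0.0101. Share from V = 0.00949/0.0101 = 0.936.

93.6%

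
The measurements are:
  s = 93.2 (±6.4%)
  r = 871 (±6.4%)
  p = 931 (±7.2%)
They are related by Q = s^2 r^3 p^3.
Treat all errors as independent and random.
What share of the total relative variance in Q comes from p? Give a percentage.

(δQ/Q)² = (2·δs/s)² + (3·δr/r)² + (3·δp/p)²
  s term: (2×0.0640)² = 0.0164
  r term: (3×0.0640)² = 0.0369
  p term: (3×0.0720)² = 0.0467
Total = 0.0999. Share from p = 0.0467/0.0999 = 0.467.

46.7%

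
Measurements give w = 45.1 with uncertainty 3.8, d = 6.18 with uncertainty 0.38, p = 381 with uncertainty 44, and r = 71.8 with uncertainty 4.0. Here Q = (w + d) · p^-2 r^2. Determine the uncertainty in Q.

Let u = w + d = 51.3. δu = √(δw² + δd²) = √(14.4 + 0.144) = 3.82, so δu/u = 0.0745.
Q is then a monomial in u, p, r:
δQ/Q = √((δu/u)² + (-2·δp/p)² + (2·δr/r)²) = √(0.00555 + 0.0533 + 0.0124) = 0.267
Q = 1.82, so δQ = 0.267 × 1.82 = 0.486.

0.486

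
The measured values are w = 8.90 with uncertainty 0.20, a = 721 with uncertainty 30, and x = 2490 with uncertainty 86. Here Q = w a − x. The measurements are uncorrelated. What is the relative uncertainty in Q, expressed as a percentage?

8.03%

Let p = w·a = 6420. δp/p = √((1·δw/w)² + (1·δa/a)²) = √(0.000505 + 0.00173) = 0.0473, so δp = 303.
Q = p − x: δQ = √(δp² + δx²) = √(92100 + 7400) = 315
Q = 3930, so δQ/Q = 315/3930 = 0.0803.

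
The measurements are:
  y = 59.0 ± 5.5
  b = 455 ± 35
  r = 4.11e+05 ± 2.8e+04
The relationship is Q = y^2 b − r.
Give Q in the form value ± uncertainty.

(1.17 ± 0.321) × 10^6

Let p = y^2·b = 1.58e+06. δp/p = √((2·δy/y)² + (1·δb/b)²) = √(0.0348 + 0.00592) = 0.202, so δp = 3.19e+05.
Q = p − r: δQ = √(δp² + δr²) = √(1.02e+11 + 7.84e+08) = 3.21e+05
Q = 1.17e+06.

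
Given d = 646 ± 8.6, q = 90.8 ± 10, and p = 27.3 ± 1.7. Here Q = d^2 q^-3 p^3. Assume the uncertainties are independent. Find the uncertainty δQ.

Each factor contributes (exponent × relative error)² to (δQ/Q)²:
  (2·δd/d)² = (2×0.0133)² = 0.000709;  (-3·δq/q)² = (-3×0.110)² = 0.109;  (3·δp/p)² = (3×0.0623)² = 0.0349
δQ/Q = √(0.145) = 0.380
Q = 11300, so δQ = 0.380 × 11300 = 4320.

4320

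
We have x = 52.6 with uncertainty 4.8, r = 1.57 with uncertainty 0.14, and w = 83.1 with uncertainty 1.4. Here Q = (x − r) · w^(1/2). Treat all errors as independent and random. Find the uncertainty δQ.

44.0

Let u = x − r = 51.0. δu = √(δx² + δr²) = √(23.0 + 0.0196) = 4.80, so δu/u = 0.0941.
Q is then a monomial in u, w:
δQ/Q = √((δu/u)² + (½·δw/w)²) = √(0.00886 + 7.1e-05) = 0.0945
Q = 465, so δQ = 0.0945 × 465 = 44.0.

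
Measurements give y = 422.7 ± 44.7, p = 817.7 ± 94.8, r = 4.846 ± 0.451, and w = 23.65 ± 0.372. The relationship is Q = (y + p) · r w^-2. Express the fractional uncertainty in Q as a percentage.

Let u = y + p = 1240. δu = √(δy² + δp²) = √(2000 + 8990) = 105, so δu/u = 0.0845.
Q is then a monomial in u, r, w:
δQ/Q = √((δu/u)² + (1·δr/r)² + (-2·δw/w)²) = √(0.00714 + 0.00866 + 0.000990) = 0.130

13.0%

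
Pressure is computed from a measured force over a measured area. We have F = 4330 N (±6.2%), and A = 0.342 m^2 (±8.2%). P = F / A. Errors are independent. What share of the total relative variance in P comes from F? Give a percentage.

36.4%

(δP/P)² = (1·δF/F)² + (-1·δA/A)²
  F term: (1×0.0620)² = 0.00384
  A term: (-1×0.0820)² = 0.00672
Total = 0.0106. Share from F = 0.00384/0.0106 = 0.364.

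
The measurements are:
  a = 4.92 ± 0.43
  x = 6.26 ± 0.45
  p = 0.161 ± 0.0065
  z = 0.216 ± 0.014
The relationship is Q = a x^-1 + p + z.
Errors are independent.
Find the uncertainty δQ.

0.0903

Let w = a·x^-1 = 0.786. δw/w = √((1·δa/a)² + (-1·δx/x)²) = √(0.00764 + 0.00517) = 0.113, so δw = 0.0889.
Q = w + p + z: δQ = √(δw² + δp² + δz²) = √(0.00791 + 4.22e-05 + 0.000196) = 0.0903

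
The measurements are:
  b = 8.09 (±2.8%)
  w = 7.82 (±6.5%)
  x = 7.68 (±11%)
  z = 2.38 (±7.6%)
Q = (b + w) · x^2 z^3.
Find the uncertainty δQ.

4030

Let u = b + w = 15.9. δu = √(δb² + δw²) = √(0.0513 + 0.258) = 0.556, so δu/u = 0.0350.
Q is then a monomial in u, x, z:
δQ/Q = √((δu/u)² + (2·δx/x)² + (3·δz/z)²) = √(0.00122 + 0.0484 + 0.0520) = 0.319
Q = 12700, so δQ = 0.319 × 12700 = 4030.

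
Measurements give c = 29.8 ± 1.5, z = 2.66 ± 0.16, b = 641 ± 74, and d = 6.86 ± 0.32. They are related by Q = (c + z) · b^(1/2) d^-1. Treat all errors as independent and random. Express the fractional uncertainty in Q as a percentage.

Let u = c + z = 32.5. δu = √(δc² + δz²) = √(2.25 + 0.0256) = 1.51, so δu/u = 0.0465.
Q is then a monomial in u, b, d:
δQ/Q = √((δu/u)² + (½·δb/b)² + (-1·δd/d)²) = √(0.00216 + 0.00333 + 0.00218) = 0.0876

8.76%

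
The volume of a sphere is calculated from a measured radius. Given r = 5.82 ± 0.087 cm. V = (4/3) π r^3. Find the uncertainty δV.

V ∝ r^3, so δV/V = |3| · δr/r = 3 × 0.0149 = 0.0448.
V = 826 cm^3, so δV = 0.0448 × 826 = 37.0 cm^3.

37.0 cm^3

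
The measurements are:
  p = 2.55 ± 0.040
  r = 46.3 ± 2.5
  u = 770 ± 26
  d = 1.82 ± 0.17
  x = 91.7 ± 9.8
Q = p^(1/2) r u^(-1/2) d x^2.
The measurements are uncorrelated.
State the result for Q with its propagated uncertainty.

40800 ± 9790

For a monomial Q ∝ p^(1/2), r, u^(-1/2), d, x^2, fractional errors add in quadrature:
  (½·δp/p)² = (0.5×0.0157)² = 6.15e-05;  (1·δr/r)² = (1×0.0540)² = 0.00292;  (−½·δu/u)² = (-0.5×0.0338)² = 0.000285;  (1·δd/d)² = (1×0.0934)² = 0.00872;  (2·δx/x)² = (2×0.107)² = 0.0457
δQ/Q = √(0.0577) = 0.240
Q = 40800, so δQ = 0.240 × 40800 = 9790.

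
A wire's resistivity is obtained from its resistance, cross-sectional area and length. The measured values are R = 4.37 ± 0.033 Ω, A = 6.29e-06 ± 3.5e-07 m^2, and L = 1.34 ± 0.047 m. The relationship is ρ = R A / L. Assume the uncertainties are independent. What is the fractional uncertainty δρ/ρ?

0.0662

Relative error in a monomial: (δρ/ρ)² = Σ (nᵢ · δxᵢ/xᵢ)².
  (1·δR/R)² = (1×0.00755)² = 5.7e-05;  (1·δA/A)² = (1×0.0556)² = 0.00310;  (-1·δL/L)² = (-1×0.0351)² = 0.00123
δρ/ρ = √(0.00438) = 0.0662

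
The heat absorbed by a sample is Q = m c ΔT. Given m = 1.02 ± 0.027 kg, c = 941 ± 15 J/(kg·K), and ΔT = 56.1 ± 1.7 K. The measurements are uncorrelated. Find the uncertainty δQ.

Relative error in a monomial: (δQ/Q)² = Σ (nᵢ · δxᵢ/xᵢ)².
  (1·δm/m)² = (1×0.0265)² = 0.000701;  (1·δc/c)² = (1×0.0159)² = 0.000254;  (1·δΔT/ΔT)² = (1×0.0303)² = 0.000918
δQ/Q = √(0.00187) = 0.0433
Q = 53800 J, so δQ = 0.0433 × 53800 = 2330 J.

2330 J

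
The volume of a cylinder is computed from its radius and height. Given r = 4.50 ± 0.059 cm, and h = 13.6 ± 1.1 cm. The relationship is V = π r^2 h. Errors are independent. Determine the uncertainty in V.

Since V is a product/quotient, work with relative uncertainties:
  (2·δr/r)² = (2×0.0131)² = 0.000688;  (1·δh/h)² = (1×0.0809)² = 0.00654
δV/V = √(0.00723) = 0.0850
V = 865 cm^3, so δV = 0.0850 × 865 = 73.6 cm^3.

73.6 cm^3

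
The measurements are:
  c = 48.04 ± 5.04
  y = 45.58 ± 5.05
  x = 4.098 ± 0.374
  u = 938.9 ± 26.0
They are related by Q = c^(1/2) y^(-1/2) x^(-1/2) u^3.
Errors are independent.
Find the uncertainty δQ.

For a monomial Q ∝ c^(1/2), y^(-1/2), x^(-1/2), u^3, fractional errors add in quadrature:
  (½·δc/c)² = (0.5×0.105)² = 0.00275;  (−½·δy/y)² = (-0.5×0.111)² = 0.00307;  (−½·δx/x)² = (-0.5×0.0913)² = 0.00208;  (3·δu/u)² = (3×0.0277)² = 0.00690
δQ/Q = √(0.0148) = 0.122
Q = 4.197e+08, so δQ = 0.122 × 4.197e+08 = 5.11e+07.

5.11e+07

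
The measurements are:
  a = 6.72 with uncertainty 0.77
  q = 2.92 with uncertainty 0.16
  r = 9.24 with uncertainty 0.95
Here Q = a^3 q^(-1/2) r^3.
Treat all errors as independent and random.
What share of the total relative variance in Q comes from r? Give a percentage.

(δQ/Q)² = (3·δa/a)² + (−½·δq/q)² + (3·δr/r)²
  a term: (3×0.115)² = 0.118
  q term: (-0.5×0.0548)² = 0.000751
  r term: (3×0.103)² = 0.0951
Total = 0.214. Share from r = 0.0951/0.214 = 0.444.

44.4%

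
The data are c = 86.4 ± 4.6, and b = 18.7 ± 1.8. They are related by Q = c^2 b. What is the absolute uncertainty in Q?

For a monomial Q ∝ c^2, b, fractional errors add in quadrature:
  (2·δc/c)² = (2×0.0532)² = 0.0113;  (1·δb/b)² = (1×0.0963)² = 0.00927
δQ/Q = √(0.0206) = 0.144
Q = 1.4e+05, so δQ = 0.144 × 1.4e+05 = 20000.

20000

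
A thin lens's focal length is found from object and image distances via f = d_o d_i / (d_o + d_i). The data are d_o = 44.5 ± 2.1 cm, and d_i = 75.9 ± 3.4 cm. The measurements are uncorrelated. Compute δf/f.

0.0340

∂f/∂d_o = (d_i/(d_o+d_i))² = 0.397;  ∂f/∂d_i = (d_o/(d_o+d_i))² = 0.137
δf = √((∂f/∂d_o · δd_o)² + (∂f/∂d_i · δd_i)²) = √(0.696 + 0.216) = 0.955 cm
f = 28.1 cm, so δf/f = 0.955/28.1 = 0.0340.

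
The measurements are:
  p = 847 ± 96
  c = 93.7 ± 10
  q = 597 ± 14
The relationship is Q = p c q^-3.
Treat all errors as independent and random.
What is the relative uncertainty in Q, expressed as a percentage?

17.1%

For a monomial Q ∝ p, c, q^-3, fractional errors add in quadrature:
  (1·δp/p)² = (1×0.113)² = 0.0128;  (1·δc/c)² = (1×0.107)² = 0.0114;  (-3·δq/q)² = (-3×0.0235)² = 0.00495
δQ/Q = √(0.0292) = 0.171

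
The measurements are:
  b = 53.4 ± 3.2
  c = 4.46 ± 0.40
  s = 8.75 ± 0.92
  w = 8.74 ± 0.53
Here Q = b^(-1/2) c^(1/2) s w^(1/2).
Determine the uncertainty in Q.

0.912

Since Q is a product/quotient, work with relative uncertainties:
  (−½·δb/b)² = (-0.5×0.0599)² = 0.000898;  (½·δc/c)² = (0.5×0.0897)² = 0.00201;  (1·δs/s)² = (1×0.105)² = 0.0111;  (½·δw/w)² = (0.5×0.0606)² = 0.000919
δQ/Q = √(0.0149) = 0.122
Q = 7.48, so δQ = 0.122 × 7.48 = 0.912.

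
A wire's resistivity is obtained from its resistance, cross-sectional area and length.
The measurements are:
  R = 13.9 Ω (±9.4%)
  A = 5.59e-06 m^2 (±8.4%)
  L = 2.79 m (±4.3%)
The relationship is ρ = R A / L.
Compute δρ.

3.71e-06 Ω·m

Each factor contributes (exponent × relative error)² to (δρ/ρ)²:
  (1·δR/R)² = (1×0.0940)² = 0.00884;  (1·δA/A)² = (1×0.0840)² = 0.00706;  (-1·δL/L)² = (-1×0.0430)² = 0.00185
δρ/ρ = √(0.0177) = 0.133
ρ = 2.78e-05 Ω·m, so δρ = 0.133 × 2.78e-05 = 3.71e-06 Ω·m.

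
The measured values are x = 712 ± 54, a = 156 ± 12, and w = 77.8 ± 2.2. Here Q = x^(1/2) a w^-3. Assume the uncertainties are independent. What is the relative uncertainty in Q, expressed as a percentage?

12.1%

Relative error in a monomial: (δQ/Q)² = Σ (nᵢ · δxᵢ/xᵢ)².
  (½·δx/x)² = (0.5×0.0758)² = 0.00144;  (1·δa/a)² = (1×0.0769)² = 0.00592;  (-3·δw/w)² = (-3×0.0283)² = 0.00720
δQ/Q = √(0.0146) = 0.121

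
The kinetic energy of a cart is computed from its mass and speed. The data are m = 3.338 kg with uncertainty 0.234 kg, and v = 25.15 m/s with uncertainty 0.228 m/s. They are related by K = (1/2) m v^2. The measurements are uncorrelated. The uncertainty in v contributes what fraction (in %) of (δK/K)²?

6.27%

(δK/K)² = (1·δm/m)² + (2·δv/v)²
  m term: (1×0.0701)² = 0.00491
  v term: (2×0.00907)² = 0.000329
Total = 0.00524. Share from v = 0.000329/0.00524 = 0.0627.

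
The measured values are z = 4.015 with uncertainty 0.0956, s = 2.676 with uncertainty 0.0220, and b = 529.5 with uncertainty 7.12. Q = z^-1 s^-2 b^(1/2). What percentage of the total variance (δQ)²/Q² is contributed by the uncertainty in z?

64.2%

(δQ/Q)² = (-1·δz/z)² + (-2·δs/s)² + (½·δb/b)²
  z term: (-1×0.0238)² = 0.000567
  s term: (-2×0.00822)² = 0.000270
  b term: (0.5×0.0134)² = 4.52e-05
Total = 0.000883. Share from z = 0.000567/0.000883 = 0.642.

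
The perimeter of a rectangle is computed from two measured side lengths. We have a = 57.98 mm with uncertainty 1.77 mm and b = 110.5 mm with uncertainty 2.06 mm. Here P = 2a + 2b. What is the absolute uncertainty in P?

5.43 mm

P is a linear combination, so absolute uncertainties add in quadrature:
  (2·δa)² = 12.5;  (2·δb)² = 17.0
δP = √(29.5) = 5.43 mm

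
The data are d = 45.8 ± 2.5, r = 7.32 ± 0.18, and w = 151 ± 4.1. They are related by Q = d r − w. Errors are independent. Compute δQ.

20.5

Let p = d·r = 335. δp/p = √((1·δd/d)² + (1·δr/r)²) = √(0.00298 + 0.000605) = 0.0599, so δp = 20.1.
Q = p − w: δQ = √(δp² + δw²) = √(403 + 16.8) = 20.5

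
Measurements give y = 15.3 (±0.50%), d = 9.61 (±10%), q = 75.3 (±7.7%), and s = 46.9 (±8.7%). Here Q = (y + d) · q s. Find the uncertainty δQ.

Let u = y + d = 24.9. δu = √(δy² + δd²) = √(0.00585 + 0.924) = 0.964, so δu/u = 0.0387.
Q is then a monomial in u, q, s:
δQ/Q = √((δu/u)² + (1·δq/q)² + (1·δs/s)²) = √(0.00150 + 0.00593 + 0.00757) = 0.122
Q = 88000, so δQ = 0.122 × 88000 = 10800.

10800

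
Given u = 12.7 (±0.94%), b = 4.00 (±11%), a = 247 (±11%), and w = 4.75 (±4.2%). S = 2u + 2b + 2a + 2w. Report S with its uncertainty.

537 ± 54.3

Each term contributes (cᵢ δxᵢ)² to (δS)²:
  (2·δu)² = 0.0570;  (2·δb)² = 0.774;  (2·δa)² = 2950;  (2·δw)² = 0.159
δS = √(2950) = 54.3
S = 537.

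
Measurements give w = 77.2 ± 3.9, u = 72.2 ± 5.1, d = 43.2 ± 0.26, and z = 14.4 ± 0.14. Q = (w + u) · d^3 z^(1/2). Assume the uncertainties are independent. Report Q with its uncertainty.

Let h = w + u = 149. δh = √(δw² + δu²) = √(15.2 + 26.0) = 6.42, so δh/h = 0.0430.
Q is then a monomial in h, d, z:
δQ/Q = √((δh/h)² + (3·δd/d)² + (½·δz/z)²) = √(0.00185 + 0.000326 + 2.36e-05) = 0.0469
Q = 4.57e+07, so δQ = 0.0469 × 4.57e+07 = 2.14e+06.

(4.57 ± 0.214) × 10^7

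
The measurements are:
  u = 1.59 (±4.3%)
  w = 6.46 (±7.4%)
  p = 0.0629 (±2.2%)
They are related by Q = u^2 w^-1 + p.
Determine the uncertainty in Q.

Let h = u^2·w^-1 = 0.391. δh/h = √((2·δu/u)² + (-1·δw/w)²) = √(0.00740 + 0.00548) = 0.113, so δh = 0.0444.
Q = h + p: δQ = √(δh² + δp²) = √(0.00197 + 1.91e-06) = 0.0444

0.0444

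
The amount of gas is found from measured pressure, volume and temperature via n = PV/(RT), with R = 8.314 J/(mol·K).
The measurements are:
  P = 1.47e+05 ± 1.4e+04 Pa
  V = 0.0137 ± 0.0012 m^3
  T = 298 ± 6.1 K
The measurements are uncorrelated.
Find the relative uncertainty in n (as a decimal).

Products/powers → add relative errors in quadrature, weighted by exponent:
  (1·δP/P)² = (1×0.0952)² = 0.00907;  (1·δV/V)² = (1×0.0876)² = 0.00767;  (-1·δT/T)² = (-1×0.0205)² = 0.000419
δn/n = √(0.0172) = 0.131

0.131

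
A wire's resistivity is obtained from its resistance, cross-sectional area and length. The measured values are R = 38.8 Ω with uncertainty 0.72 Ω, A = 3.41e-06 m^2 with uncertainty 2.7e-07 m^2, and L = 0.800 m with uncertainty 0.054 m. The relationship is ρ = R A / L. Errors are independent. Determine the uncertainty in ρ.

For a monomial ρ ∝ R, A, L^-1, fractional errors add in quadrature:
  (1·δR/R)² = (1×0.0186)² = 0.000344;  (1·δA/A)² = (1×0.0792)² = 0.00627;  (-1·δL/L)² = (-1×0.0675)² = 0.00456
δρ/ρ = √(0.0112) = 0.106
ρ = 0.000165 Ω·m, so δρ = 0.106 × 0.000165 = 1.75e-05 Ω·m.

1.75e-05 Ω·m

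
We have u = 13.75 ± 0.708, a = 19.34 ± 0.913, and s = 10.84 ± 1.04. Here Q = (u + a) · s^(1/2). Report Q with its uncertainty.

108.9 ± 6.46

Let w = u + a = 33.09. δw = √(δu² + δa²) = √(0.501 + 0.834) = 1.16, so δw/w = 0.0349.
Q is then a monomial in w, s:
δQ/Q = √((δw/w)² + (½·δs/s)²) = √(0.00122 + 0.00230) = 0.0593
Q = 108.9, so δQ = 0.0593 × 108.9 = 6.46.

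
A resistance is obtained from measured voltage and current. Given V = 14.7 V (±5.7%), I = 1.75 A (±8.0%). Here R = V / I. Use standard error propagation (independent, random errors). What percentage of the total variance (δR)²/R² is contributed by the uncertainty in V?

(δR/R)² = (1·δV/V)² + (-1·δI/I)²
  V term: (1×0.0570)² = 0.00325
  I term: (-1×0.0800)² = 0.00640
Total = 0.00965. Share from V = 0.00325/0.00965 = 0.337.

33.7%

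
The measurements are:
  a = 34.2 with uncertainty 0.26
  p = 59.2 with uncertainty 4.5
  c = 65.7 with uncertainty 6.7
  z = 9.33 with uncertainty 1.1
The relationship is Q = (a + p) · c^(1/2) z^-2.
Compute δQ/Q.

Let u = a + p = 93.4. δu = √(δa² + δp²) = √(0.0676 + 20.2) = 4.51, so δu/u = 0.0483.
Q is then a monomial in u, c, z:
δQ/Q = √((δu/u)² + (½·δc/c)² + (-2·δz/z)²) = √(0.00233 + 0.00260 + 0.0556) = 0.246

0.246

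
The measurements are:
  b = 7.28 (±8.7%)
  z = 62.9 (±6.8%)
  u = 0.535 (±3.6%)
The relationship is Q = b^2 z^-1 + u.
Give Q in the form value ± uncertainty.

Let p = b^2·z^-1 = 0.843. δp/p = √((2·δb/b)² + (-1·δz/z)²) = √(0.0303 + 0.00462) = 0.187, so δp = 0.157.
Q = p + u: δQ = √(δp² + δu²) = √(0.0248 + 0.000371) = 0.159
Q = 1.38.

1.38 ± 0.159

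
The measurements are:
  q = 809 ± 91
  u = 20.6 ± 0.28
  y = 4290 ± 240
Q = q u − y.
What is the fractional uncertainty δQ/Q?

0.154

Let p = q·u = 16700. δp/p = √((1·δq/q)² + (1·δu/u)²) = √(0.0127 + 0.000185) = 0.113, so δp = 1890.
Q = p − y: δQ = √(δp² + δy²) = √(3.57e+06 + 57600) = 1900
Q = 12400, so δQ/Q = 1900/12400 = 0.154.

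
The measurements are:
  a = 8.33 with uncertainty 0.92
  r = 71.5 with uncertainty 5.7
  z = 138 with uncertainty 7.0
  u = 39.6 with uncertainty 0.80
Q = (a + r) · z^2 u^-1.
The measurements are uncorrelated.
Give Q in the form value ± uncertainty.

Let w = a + r = 79.8. δw = √(δa² + δr²) = √(0.846 + 32.5) = 5.77, so δw/w = 0.0723.
Q is then a monomial in w, z, u:
δQ/Q = √((δw/w)² + (2·δz/z)² + (-1·δu/u)²) = √(0.00523 + 0.0103 + 0.000408) = 0.126
Q = 38400, so δQ = 0.126 × 38400 = 4850.

38400 ± 4850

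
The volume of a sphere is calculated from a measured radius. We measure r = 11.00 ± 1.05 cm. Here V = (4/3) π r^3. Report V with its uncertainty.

V ∝ r^3, so δV/V = |3| · δr/r = 3 × 0.0955 = 0.286.
V = 5575 cm^3, so δV = 0.286 × 5575 = 1600 cm^3.

5575 ± 1600 cm^3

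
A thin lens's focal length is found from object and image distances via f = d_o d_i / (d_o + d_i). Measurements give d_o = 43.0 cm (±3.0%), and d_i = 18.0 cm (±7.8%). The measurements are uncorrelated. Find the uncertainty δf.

∂f/∂d_o = (d_i/(d_o+d_i))² = 0.0871;  ∂f/∂d_i = (d_o/(d_o+d_i))² = 0.497
δf = √((∂f/∂d_o · δd_o)² + (∂f/∂d_i · δd_i)²) = √(0.0126 + 0.487) = 0.707 cm

0.707 cm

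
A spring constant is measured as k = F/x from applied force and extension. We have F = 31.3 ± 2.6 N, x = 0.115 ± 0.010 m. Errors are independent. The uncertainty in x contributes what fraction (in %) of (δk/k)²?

52.3%

(δk/k)² = (1·δF/F)² + (-1·δx/x)²
  F term: (1×0.0831)² = 0.00690
  x term: (-1×0.0870)² = 0.00756
Total = 0.0145. Share from x = 0.00756/0.0145 = 0.523.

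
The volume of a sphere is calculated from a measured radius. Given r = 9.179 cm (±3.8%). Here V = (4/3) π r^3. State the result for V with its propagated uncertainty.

V ∝ r^3, so δV/V = |3| · δr/r = 3 × 0.0380 = 0.114.
V = 3239 cm^3, so δV = 0.114 × 3239 = 369 cm^3.

3239 ± 369 cm^3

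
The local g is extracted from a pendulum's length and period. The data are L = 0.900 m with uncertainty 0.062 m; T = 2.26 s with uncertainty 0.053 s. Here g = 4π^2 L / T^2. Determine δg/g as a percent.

8.33%

Since g is a product/quotient, work with relative uncertainties:
  (1·δL/L)² = (1×0.0689)² = 0.00475;  (-2·δT/T)² = (-2×0.0235)² = 0.00220
δg/g = √(0.00695) = 0.0833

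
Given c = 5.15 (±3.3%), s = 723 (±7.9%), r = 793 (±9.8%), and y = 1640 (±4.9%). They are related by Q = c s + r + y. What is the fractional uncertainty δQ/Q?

0.0549

Let p = c·s = 3720. δp/p = √((1·δc/c)² + (1·δs/s)²) = √(0.00109 + 0.00624) = 0.0856, so δp = 319.
Q = p + r + y: δQ = √(δp² + δr² + δy²) = √(1.02e+05 + 6040 + 6460) = 338
Q = 6160, so δQ/Q = 338/6160 = 0.0549.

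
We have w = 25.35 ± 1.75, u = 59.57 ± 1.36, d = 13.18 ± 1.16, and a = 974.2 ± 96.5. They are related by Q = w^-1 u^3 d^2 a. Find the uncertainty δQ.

3.16e+08

For a monomial Q ∝ w^-1, u^3, d^2, a, fractional errors add in quadrature:
  (-1·δw/w)² = (-1×0.0690)² = 0.00477;  (3·δu/u)² = (3×0.0228)² = 0.00469;  (2·δd/d)² = (2×0.0880)² = 0.0310;  (1·δa/a)² = (1×0.0991)² = 0.00981
δQ/Q = √(0.0503) = 0.224
Q = 1.411e+09, so δQ = 0.224 × 1.411e+09 = 3.16e+08.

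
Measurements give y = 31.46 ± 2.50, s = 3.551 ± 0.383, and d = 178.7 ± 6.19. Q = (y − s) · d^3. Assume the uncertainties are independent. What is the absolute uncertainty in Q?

2.2e+07

Let u = y − s = 27.91. δu = √(δy² + δs²) = √(6.25 + 0.147) = 2.53, so δu/u = 0.0906.
Q is then a monomial in u, d:
δQ/Q = √((δu/u)² + (3·δd/d)²) = √(0.00821 + 0.0108) = 0.138
Q = 1.593e+08, so δQ = 0.138 × 1.593e+08 = 2.2e+07.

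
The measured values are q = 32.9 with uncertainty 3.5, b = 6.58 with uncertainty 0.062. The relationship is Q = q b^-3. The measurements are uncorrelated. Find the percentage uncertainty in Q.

11.0%

Each factor contributes (exponent × relative error)² to (δQ/Q)²:
  (1·δq/q)² = (1×0.106)² = 0.0113;  (-3·δb/b)² = (-3×0.00942)² = 0.000799
δQ/Q = √(0.0121) = 0.110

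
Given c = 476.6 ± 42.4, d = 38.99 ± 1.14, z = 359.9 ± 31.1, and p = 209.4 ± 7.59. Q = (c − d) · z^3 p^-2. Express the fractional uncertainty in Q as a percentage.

Let u = c − d = 437.6. δu = √(δc² + δd²) = √(1800 + 1.30) = 42.4, so δu/u = 0.0969.
Q is then a monomial in u, z, p:
δQ/Q = √((δu/u)² + (3·δz/z)² + (-2·δp/p)²) = √(0.00939 + 0.0672 + 0.00526) = 0.286

28.6%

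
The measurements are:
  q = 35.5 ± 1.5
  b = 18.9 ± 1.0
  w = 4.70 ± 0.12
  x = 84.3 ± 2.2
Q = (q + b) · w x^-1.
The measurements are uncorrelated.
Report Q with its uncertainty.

3.03 ± 0.150

Let u = q + b = 54.4. δu = √(δq² + δb²) = √(2.25 + 1.00) = 1.80, so δu/u = 0.0331.
Q is then a monomial in u, w, x:
δQ/Q = √((δu/u)² + (1·δw/w)² + (-1·δx/x)²) = √(0.00110 + 0.000652 + 0.000681) = 0.0493
Q = 3.03, so δQ = 0.0493 × 3.03 = 0.150.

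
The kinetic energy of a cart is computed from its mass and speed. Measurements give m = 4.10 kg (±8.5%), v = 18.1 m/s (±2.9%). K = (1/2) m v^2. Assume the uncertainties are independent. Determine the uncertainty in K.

Products/powers → add relative errors in quadrature, weighted by exponent:
  (1·δm/m)² = (1×0.0850)² = 0.00723;  (2·δv/v)² = (2×0.0290)² = 0.00336
δK/K = √(0.0106) = 0.103
K = 672 J, so δK = 0.103 × 672 = 69.1 J.

69.1 J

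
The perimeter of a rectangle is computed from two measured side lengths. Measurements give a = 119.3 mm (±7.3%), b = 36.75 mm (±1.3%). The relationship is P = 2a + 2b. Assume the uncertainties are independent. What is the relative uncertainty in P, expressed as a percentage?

For a sum/difference, combine absolute errors in quadrature:
  (2·δa)² = 303;  (2·δb)² = 0.913
δP = √(304) = 17.4 mm
P = 312.1 mm, so δP/P = 17.4/312.1 = 0.0559.

5.59%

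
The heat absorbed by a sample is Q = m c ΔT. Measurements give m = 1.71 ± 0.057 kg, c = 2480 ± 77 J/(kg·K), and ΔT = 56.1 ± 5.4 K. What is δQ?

25300 J

Relative error in a monomial: (δQ/Q)² = Σ (nᵢ · δxᵢ/xᵢ)².
  (1·δm/m)² = (1×0.0333)² = 0.00111;  (1·δc/c)² = (1×0.0310)² = 0.000964;  (1·δΔT/ΔT)² = (1×0.0963)² = 0.00927
δQ/Q = √(0.0113) = 0.106
Q = 2.38e+05 J, so δQ = 0.106 × 2.38e+05 = 25300 J.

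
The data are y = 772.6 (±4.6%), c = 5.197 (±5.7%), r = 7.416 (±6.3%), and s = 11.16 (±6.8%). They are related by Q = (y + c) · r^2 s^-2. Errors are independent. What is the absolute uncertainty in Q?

65.6

Let u = y + c = 777.8. δu = √(δy² + δc²) = √(1260 + 0.0878) = 35.5, so δu/u = 0.0457.
Q is then a monomial in u, r, s:
δQ/Q = √((δu/u)² + (2·δr/r)² + (-2·δs/s)²) = √(0.00209 + 0.0159 + 0.0185) = 0.191
Q = 343.5, so δQ = 0.191 × 343.5 = 65.6.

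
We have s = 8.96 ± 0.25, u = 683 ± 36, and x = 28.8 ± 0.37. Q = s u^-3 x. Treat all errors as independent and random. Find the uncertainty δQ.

1.3e-07

Relative error in a monomial: (δQ/Q)² = Σ (nᵢ · δxᵢ/xᵢ)².
  (1·δs/s)² = (1×0.0279)² = 0.000779;  (-3·δu/u)² = (-3×0.0527)² = 0.0250;  (1·δx/x)² = (1×0.0128)² = 0.000165
δQ/Q = √(0.0259) = 0.161
Q = 8.1e-07, so δQ = 0.161 × 8.1e-07 = 1.3e-07.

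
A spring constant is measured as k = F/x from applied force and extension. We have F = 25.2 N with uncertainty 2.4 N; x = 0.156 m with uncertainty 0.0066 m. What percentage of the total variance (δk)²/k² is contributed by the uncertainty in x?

16.5%

(δk/k)² = (1·δF/F)² + (-1·δx/x)²
  F term: (1×0.0952)² = 0.00907
  x term: (-1×0.0423)² = 0.00179
Total = 0.0109. Share from x = 0.00179/0.0109 = 0.165.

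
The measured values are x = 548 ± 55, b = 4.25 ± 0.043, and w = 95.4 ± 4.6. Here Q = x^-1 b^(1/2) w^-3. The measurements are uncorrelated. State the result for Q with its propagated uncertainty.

Products/powers → add relative errors in quadrature, weighted by exponent:
  (-1·δx/x)² = (-1×0.100)² = 0.0101;  (½·δb/b)² = (0.5×0.0101)² = 2.56e-05;  (-3·δw/w)² = (-3×0.0482)² = 0.0209
δQ/Q = √(0.0310) = 0.176
Q = 4.33e-09, so δQ = 0.176 × 4.33e-09 = 7.63e-10.

(4.33 ± 0.763) × 10^-9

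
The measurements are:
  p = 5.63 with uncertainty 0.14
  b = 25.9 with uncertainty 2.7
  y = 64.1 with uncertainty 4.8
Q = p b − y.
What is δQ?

Let w = p·b = 146. δw/w = √((1·δp/p)² + (1·δb/b)²) = √(0.000618 + 0.0109) = 0.107, so δw = 15.6.
Q = w − y: δQ = √(δw² + δy²) = √(244 + 23.0) = 16.3

16.3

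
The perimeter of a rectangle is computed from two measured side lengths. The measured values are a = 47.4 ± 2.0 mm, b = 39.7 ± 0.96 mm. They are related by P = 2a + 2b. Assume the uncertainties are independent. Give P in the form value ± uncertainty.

174 ± 4.44 mm

P is a linear combination, so absolute uncertainties add in quadrature:
  (2·δa)² = 16.0;  (2·δb)² = 3.69
δP = √(19.7) = 4.44 mm
P = 174 mm.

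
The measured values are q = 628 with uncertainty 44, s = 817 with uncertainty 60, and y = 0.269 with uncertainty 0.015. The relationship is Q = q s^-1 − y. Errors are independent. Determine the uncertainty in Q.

0.0794

Let p = q·s^-1 = 0.769. δp/p = √((1·δq/q)² + (-1·δs/s)²) = √(0.00491 + 0.00539) = 0.102, so δp = 0.0780.
Q = p − y: δQ = √(δp² + δy²) = √(0.00609 + 0.000225) = 0.0794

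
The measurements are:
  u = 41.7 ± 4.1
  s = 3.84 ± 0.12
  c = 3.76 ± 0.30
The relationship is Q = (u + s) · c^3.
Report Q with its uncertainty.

2420 ± 619

Let w = u + s = 45.5. δw = √(δu² + δs²) = √(16.8 + 0.0144) = 4.10, so δw/w = 0.0901.
Q is then a monomial in w, c:
δQ/Q = √((δw/w)² + (3·δc/c)²) = √(0.00811 + 0.0573) = 0.256
Q = 2420, so δQ = 0.256 × 2420 = 619.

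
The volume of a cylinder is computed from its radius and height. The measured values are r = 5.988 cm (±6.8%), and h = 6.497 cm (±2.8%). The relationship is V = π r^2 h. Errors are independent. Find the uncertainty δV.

102 cm^3

Since V is a product/quotient, work with relative uncertainties:
  (2·δr/r)² = (2×0.0680)² = 0.0185;  (1·δh/h)² = (1×0.0280)² = 0.000784
δV/V = √(0.0193) = 0.139
V = 731.9 cm^3, so δV = 0.139 × 731.9 = 102 cm^3.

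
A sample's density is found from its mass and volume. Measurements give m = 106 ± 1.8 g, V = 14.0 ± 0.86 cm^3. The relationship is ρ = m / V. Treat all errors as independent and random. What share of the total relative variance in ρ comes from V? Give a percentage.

(δρ/ρ)² = (1·δm/m)² + (-1·δV/V)²
  m term: (1×0.0170)² = 0.000288
  V term: (-1×0.0614)² = 0.00377
Total = 0.00406. Share from V = 0.00377/0.00406 = 0.929.

92.9%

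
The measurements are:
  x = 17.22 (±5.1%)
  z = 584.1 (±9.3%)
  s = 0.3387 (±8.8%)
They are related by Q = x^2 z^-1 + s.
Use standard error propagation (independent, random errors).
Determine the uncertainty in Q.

Let p = x^2·z^-1 = 0.5077. δp/p = √((2·δx/x)² + (-1·δz/z)²) = √(0.0104 + 0.00865) = 0.138, so δp = 0.0701.
Q = p + s: δQ = √(δp² + δs²) = √(0.00491 + 0.000888) = 0.0762

0.0762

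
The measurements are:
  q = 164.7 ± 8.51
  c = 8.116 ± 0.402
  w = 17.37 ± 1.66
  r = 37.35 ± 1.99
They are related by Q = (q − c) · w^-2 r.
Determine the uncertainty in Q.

Let u = q − c = 156.6. δu = √(δq² + δc²) = √(72.4 + 0.162) = 8.52, so δu/u = 0.0544.
Q is then a monomial in u, w, r:
δQ/Q = √((δu/u)² + (-2·δw/w)² + (1·δr/r)²) = √(0.00296 + 0.0365 + 0.00284) = 0.206
Q = 19.38, so δQ = 0.206 × 19.38 = 3.99.

3.99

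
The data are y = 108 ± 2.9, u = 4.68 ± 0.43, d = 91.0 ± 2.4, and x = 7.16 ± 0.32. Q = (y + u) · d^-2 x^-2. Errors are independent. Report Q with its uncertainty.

Let w = y + u = 113. δw = √(δy² + δu²) = √(8.41 + 0.185) = 2.93, so δw/w = 0.0260.
Q is then a monomial in w, d, x:
δQ/Q = √((δw/w)² + (-2·δd/d)² + (-2·δx/x)²) = √(0.000677 + 0.00278 + 0.00799) = 0.107
Q = 0.000265, so δQ = 0.107 × 0.000265 = 2.84e-05.

(2.65 ± 0.284) × 10^-4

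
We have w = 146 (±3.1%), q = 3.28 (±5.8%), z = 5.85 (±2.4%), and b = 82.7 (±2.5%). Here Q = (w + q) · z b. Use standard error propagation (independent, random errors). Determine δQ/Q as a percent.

Let u = w + q = 149. δu = √(δw² + δq²) = √(20.5 + 0.0362) = 4.53, so δu/u = 0.0303.
Q is then a monomial in u, z, b:
δQ/Q = √((δu/u)² + (1·δz/z)² + (1·δb/b)²) = √(0.000921 + 0.000576 + 0.000625) = 0.0461

4.61%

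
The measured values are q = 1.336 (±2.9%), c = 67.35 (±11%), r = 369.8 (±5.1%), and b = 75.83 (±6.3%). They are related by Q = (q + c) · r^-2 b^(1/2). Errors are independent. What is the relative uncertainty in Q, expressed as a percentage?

15.2%

Let u = q + c = 68.69. δu = √(δq² + δc²) = √(0.00150 + 54.9) = 7.41, so δu/u = 0.108.
Q is then a monomial in u, r, b:
δQ/Q = √((δu/u)² + (-2·δr/r)² + (½·δb/b)²) = √(0.0116 + 0.0104 + 0.000992) = 0.152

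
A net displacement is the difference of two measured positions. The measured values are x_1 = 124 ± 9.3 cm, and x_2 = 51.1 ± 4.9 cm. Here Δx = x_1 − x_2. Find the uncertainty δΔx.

Absolute uncertainties add in quadrature for a linear combination:
  (δx_1)² = 86.5;  (δx_2)² = 24.0
δΔx = √(111) = 10.5 cm

10.5 cm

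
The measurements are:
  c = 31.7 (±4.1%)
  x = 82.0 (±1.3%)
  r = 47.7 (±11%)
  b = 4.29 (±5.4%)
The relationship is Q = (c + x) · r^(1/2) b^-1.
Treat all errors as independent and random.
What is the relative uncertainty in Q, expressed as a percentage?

7.85%

Let u = c + x = 114. δu = √(δc² + δx²) = √(1.69 + 1.14) = 1.68, so δu/u = 0.0148.
Q is then a monomial in u, r, b:
δQ/Q = √((δu/u)² + (½·δr/r)² + (-1·δb/b)²) = √(0.000219 + 0.00303 + 0.00292) = 0.0785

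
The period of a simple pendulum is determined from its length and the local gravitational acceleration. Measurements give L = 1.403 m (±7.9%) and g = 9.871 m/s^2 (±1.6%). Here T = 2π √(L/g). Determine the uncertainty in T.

0.0955 s

Products/powers → add relative errors in quadrature, weighted by exponent:
  (½·δL/L)² = (0.5×0.0790)² = 0.00156;  (−½·δg/g)² = (-0.5×0.0160)² = 6.4e-05
δT/T = √(0.00162) = 0.0403
T = 2.369 s, so δT = 0.0403 × 2.369 = 0.0955 s.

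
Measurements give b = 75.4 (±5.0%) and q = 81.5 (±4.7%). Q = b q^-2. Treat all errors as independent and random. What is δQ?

0.00121

Q is a product of powers, so relative uncertainties combine in quadrature:
  (1·δb/b)² = (1×0.0500)² = 0.00250;  (-2·δq/q)² = (-2×0.0470)² = 0.00884
δQ/Q = √(0.0113) = 0.106
Q = 0.0114, so δQ = 0.106 × 0.0114 = 0.00121.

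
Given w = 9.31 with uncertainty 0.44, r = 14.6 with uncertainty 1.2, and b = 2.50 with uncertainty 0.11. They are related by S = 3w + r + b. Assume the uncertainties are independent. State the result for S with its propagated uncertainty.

S is a linear combination, so absolute uncertainties add in quadrature:
  (3·δw)² = 1.74;  (δr)² = 1.44;  (δb)² = 0.0121
δS = √(3.19) = 1.79
S = 45.0.

45.0 ± 1.79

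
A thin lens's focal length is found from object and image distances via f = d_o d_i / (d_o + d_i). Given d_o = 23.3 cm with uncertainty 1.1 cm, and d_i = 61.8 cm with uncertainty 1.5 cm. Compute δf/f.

0.0349

∂f/∂d_o = (d_i/(d_o+d_i))² = 0.527;  ∂f/∂d_i = (d_o/(d_o+d_i))² = 0.0750
δf = √((∂f/∂d_o · δd_o)² + (∂f/∂d_i · δd_i)²) = √(0.337 + 0.0126) = 0.591 cm
f = 16.9 cm, so δf/f = 0.591/16.9 = 0.0349.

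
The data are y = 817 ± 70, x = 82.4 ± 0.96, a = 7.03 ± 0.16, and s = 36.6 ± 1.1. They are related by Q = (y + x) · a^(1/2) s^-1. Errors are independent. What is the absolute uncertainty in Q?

Let u = y + x = 899. δu = √(δy² + δx²) = √(4900 + 0.922) = 70.0, so δu/u = 0.0778.
Q is then a monomial in u, a, s:
δQ/Q = √((δu/u)² + (½·δa/a)² + (-1·δs/s)²) = √(0.00606 + 0.000129 + 0.000903) = 0.0842
Q = 65.2, so δQ = 0.0842 × 65.2 = 5.49.

5.49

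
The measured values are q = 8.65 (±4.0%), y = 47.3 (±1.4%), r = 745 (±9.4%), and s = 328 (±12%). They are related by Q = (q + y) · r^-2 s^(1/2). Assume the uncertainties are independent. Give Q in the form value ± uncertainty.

Let u = q + y = 55.9. δu = √(δq² + δy²) = √(0.120 + 0.439) = 0.747, so δu/u = 0.0134.
Q is then a monomial in u, r, s:
δQ/Q = √((δu/u)² + (-2·δr/r)² + (½·δs/s)²) = √(0.000178 + 0.0353 + 0.00360) = 0.198
Q = 0.00183, so δQ = 0.198 × 0.00183 = 0.000361.

0.00183 ± 0.000361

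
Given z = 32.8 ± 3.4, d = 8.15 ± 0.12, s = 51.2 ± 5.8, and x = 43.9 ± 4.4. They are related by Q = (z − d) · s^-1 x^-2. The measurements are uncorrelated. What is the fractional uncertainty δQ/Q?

0.268

Let u = z − d = 24.6. δu = √(δz² + δd²) = √(11.6 + 0.0144) = 3.40, so δu/u = 0.138.
Q is then a monomial in u, s, x:
δQ/Q = √((δu/u)² + (-1·δs/s)² + (-2·δx/x)²) = √(0.0190 + 0.0128 + 0.0402) = 0.268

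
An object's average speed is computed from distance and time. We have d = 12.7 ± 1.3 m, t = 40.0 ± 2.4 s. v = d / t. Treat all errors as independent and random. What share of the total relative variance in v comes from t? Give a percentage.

25.6%

(δv/v)² = (1·δd/d)² + (-1·δt/t)²
  d term: (1×0.102)² = 0.0105
  t term: (-1×0.0600)² = 0.00360
Total = 0.0141. Share from t = 0.00360/0.0141 = 0.256.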